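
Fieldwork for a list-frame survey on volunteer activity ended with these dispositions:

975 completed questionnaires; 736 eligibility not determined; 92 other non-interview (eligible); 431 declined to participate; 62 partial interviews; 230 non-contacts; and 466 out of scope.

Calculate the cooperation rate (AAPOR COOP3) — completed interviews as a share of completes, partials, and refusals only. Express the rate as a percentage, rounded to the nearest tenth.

66.4%

Num: 975
Denominator: 975 + 62 + 431 = 1468
COOP3 = 975 / 1468 = 0.6642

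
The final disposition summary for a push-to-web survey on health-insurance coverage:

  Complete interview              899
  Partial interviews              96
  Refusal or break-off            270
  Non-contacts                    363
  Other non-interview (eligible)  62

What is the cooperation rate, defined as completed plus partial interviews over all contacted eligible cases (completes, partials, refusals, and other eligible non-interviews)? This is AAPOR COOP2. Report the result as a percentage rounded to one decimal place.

Numerator = 899 + 96 = 995
Base = 899 + 96 + 270 + 62 = 1327
COOP2 = 995 / 1327 = 0.7498

75.0%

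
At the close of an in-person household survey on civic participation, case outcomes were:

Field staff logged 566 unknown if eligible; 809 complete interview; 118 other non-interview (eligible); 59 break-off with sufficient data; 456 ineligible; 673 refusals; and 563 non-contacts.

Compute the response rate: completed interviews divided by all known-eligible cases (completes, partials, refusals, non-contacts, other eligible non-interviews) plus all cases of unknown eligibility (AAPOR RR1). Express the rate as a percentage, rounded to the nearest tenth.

Top = 809
Denominator = 809 + 59 + 673 + 563 + 118 + 566 = 2788
RR1 = 809 / 2788 = 0.2902

29.0%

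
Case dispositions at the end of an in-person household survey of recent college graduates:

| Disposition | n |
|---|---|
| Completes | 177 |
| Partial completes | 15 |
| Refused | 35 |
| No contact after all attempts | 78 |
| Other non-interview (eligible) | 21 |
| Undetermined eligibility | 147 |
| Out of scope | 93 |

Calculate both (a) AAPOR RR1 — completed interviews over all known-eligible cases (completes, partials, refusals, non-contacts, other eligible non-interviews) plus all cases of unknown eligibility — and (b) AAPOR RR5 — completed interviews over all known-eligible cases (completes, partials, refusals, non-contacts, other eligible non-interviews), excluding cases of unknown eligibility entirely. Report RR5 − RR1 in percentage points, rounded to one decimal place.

16.9

Numerator: 177
Denominator: 177 + 15 + 35 + 78 + 21 + 147 = 473
RR1 = 177 / 473 = 0.3742
Denominator: 177 + 15 + 35 + 78 + 21 = 326
RR5 = 177 / 326 = 0.5429
Difference = 54.29 − 37.42 = 16.87 percentage points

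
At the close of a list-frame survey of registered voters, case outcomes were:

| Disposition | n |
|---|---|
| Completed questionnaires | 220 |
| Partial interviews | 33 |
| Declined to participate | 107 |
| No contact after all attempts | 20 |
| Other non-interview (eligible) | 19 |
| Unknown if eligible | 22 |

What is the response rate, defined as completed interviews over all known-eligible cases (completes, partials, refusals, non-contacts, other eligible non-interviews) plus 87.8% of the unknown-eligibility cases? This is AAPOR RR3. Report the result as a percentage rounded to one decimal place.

Num = 220
Determined eligible = 220 + 33 + 107 + 20 + 19 = 399
Estimated eligible among unknowns = 0.8780 × 22 = 19.32
Denom = 399 + 19.32 = 418.32
RR3 = 220 / 418.32 = 0.5259

52.6%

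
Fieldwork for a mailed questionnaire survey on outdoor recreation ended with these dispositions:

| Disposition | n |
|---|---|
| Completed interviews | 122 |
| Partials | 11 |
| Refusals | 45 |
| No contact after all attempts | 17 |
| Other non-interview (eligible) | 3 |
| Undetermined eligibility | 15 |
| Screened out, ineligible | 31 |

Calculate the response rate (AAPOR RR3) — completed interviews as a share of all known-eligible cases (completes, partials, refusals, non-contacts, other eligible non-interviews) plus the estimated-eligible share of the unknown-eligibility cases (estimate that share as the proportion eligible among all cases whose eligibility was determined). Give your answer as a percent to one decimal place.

Num = 122
Eligible (known) = 122 + 11 + 45 + 17 + 3 = 198
e = 198 / (198 + 31) = 198 / 229 = 0.8646
e × U = 0.8646 × 15 = 12.97
Denominator = 198 + 12.97 = 210.97
RR3 = 122 / 210.97 = 0.5783

57.8%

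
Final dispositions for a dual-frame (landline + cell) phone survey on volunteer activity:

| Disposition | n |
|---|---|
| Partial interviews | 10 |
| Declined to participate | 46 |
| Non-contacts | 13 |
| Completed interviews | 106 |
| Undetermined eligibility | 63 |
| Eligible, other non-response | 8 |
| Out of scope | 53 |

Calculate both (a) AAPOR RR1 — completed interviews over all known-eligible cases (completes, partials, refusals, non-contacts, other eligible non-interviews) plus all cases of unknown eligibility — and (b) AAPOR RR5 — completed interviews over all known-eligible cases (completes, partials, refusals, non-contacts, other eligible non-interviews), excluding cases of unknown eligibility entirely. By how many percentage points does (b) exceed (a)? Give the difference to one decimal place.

14.8

Numerator = 106
Denominator = 106 + 10 + 46 + 13 + 8 + 63 = 246
RR1 = 106 / 246 = 0.4309
Denominator = 106 + 10 + 46 + 13 + 8 = 183
RR5 = 106 / 183 = 0.5792
Difference = 57.92 − 43.09 = 14.83 percentage points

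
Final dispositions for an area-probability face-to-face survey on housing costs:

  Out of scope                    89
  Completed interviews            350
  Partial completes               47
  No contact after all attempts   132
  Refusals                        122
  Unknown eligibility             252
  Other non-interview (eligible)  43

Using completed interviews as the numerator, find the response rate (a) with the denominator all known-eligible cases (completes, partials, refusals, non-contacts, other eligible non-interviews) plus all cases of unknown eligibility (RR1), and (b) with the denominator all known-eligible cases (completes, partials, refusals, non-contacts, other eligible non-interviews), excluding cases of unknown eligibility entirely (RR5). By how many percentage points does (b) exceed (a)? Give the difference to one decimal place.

Top → 350
Base → 350 + 47 + 122 + 132 + 43 + 252 = 946
RR1 = 350 / 946 = 0.3700
Base → 350 + 47 + 122 + 132 + 43 = 694
RR5 = 350 / 694 = 0.5043
Difference = 50.43 − 37.00 = 13.43 percentage points

13.4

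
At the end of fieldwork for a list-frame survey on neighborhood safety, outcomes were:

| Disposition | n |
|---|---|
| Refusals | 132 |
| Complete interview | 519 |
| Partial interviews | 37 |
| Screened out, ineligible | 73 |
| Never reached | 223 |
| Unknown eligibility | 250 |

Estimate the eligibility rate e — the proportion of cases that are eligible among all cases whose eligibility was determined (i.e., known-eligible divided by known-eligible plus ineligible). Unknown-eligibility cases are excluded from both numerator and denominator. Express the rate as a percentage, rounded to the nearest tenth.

92.6%

Eligible (known): 519 + 37 + 132 + 223 = 911
e = 911 / (911 + 73) = 911 / 984 = 0.9258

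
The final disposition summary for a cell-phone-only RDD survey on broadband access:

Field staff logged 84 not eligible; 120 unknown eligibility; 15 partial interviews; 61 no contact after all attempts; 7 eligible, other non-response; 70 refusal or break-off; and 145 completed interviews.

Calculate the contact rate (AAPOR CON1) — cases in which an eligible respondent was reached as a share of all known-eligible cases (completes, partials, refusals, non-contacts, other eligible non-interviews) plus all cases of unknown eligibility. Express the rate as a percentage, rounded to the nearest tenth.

Numerator = 145 + 15 + 70 + 7 = 237
Denominator = 145 + 15 + 70 + 61 + 7 + 120 = 418
CON1 = 237 / 418 = 0.5670

56.7%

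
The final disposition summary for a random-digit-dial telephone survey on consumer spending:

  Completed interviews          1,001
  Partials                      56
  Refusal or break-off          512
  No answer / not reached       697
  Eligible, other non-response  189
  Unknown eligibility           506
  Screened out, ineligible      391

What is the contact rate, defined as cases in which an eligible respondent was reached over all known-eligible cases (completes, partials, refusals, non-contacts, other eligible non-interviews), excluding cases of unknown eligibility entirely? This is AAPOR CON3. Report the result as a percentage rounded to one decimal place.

Num → 1001 + 56 + 512 + 189 = 1758
Denom → 1001 + 56 + 512 + 697 + 189 = 2455
CON3 = 1758 / 2455 = 0.7161

71.6%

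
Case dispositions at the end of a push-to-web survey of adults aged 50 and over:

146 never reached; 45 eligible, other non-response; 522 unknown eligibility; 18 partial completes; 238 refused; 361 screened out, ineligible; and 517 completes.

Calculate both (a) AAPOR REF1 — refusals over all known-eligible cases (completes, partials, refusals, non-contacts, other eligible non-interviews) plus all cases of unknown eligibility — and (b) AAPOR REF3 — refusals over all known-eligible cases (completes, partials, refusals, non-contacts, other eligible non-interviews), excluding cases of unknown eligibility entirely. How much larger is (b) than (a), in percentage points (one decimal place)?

Num → 238
Denominator → 517 + 18 + 238 + 146 + 45 + 522 = 1486
REF1 = 238 / 1486 = 0.1602
Denominator → 517 + 18 + 238 + 146 + 45 = 964
REF3 = 238 / 964 = 0.2469
Difference = 24.69 − 16.02 = 8.67 percentage points

8.7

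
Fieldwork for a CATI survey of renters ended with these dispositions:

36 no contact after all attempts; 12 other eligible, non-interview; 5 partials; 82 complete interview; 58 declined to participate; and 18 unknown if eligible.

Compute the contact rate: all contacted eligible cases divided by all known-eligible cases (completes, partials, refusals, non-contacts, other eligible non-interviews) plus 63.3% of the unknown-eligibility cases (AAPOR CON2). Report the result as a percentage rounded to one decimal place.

Top: 82 + 5 + 58 + 12 = 157
Determined eligible: 82 + 5 + 58 + 36 + 12 = 193
Eligible share of unknowns: 0.6330 × 18 = 11.39
Base: 193 + 11.39 = 204.39
CON2 = 157 / 204.39 = 0.7681

76.8%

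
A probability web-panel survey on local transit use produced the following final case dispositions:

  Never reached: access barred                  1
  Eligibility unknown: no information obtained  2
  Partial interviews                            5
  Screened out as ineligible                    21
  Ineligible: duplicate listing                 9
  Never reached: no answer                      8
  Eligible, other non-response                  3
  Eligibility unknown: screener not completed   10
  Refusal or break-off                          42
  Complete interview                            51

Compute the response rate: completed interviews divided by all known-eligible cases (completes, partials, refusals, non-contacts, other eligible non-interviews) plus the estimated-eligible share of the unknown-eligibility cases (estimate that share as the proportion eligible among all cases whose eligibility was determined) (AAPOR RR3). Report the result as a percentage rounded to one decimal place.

Never reached = 8 + 1 = 9
Unknown eligibility = 10 + 2 = 12
Not eligible = 21 + 9 = 30
Num: 51
Determined eligible: 51 + 5 + 42 + 9 + 3 = 110
e = 110 / (110 + 30) = 110 / 140 = 0.7857
Estimated eligible among unknowns: 0.7857 × 12 = 9.43
Denom: 110 + 9.43 = 119.43
RR3 = 51 / 119.43 = 0.4270

42.7%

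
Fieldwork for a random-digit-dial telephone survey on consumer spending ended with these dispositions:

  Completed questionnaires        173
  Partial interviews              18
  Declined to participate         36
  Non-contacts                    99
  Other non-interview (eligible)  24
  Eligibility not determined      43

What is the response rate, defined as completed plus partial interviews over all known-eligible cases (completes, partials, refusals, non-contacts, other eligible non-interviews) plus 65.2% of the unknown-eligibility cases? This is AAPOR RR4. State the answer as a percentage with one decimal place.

50.5%

Top: 173 + 18 = 191
Determined eligible: 173 + 18 + 36 + 99 + 24 = 350
e × U: 0.6520 × 43 = 28.04
Denom: 350 + 28.04 = 378.04
RR4 = 191 / 378.04 = 0.5052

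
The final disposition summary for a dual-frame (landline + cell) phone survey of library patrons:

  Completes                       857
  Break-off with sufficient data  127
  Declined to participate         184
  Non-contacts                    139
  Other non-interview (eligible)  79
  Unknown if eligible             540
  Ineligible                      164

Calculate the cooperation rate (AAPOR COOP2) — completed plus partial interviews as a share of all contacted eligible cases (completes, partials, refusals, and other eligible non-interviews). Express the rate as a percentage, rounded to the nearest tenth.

78.9%

Numerator → 857 + 127 = 984
Base → 857 + 127 + 184 + 79 = 1247
COOP2 = 984 / 1247 = 0.7891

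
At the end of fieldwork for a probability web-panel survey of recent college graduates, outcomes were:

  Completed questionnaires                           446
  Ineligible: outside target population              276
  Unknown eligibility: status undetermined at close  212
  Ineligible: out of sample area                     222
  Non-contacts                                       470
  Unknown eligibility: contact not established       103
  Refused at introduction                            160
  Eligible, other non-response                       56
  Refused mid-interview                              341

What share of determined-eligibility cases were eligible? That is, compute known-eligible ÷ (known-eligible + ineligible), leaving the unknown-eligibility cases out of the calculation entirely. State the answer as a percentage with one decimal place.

Declined to participate = 160 + 341 = 501
Undetermined eligibility = 103 + 212 = 315
Not eligible = 276 + 222 = 498
Determined eligible = 446 + 501 + 470 + 56 = 1473
e = 1473 / (1473 + 498) = 1473 / 1971 = 0.7473

74.7%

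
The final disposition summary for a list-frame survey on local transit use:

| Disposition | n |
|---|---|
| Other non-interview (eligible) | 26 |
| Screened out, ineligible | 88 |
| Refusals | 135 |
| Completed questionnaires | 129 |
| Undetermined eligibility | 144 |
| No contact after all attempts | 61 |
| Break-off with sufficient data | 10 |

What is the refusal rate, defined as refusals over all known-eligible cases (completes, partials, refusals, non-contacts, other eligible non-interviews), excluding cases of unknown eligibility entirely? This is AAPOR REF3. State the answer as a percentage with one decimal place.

37.4%

Num → 135
Denominator → 129 + 10 + 135 + 61 + 26 = 361
REF3 = 135 / 361 = 0.3740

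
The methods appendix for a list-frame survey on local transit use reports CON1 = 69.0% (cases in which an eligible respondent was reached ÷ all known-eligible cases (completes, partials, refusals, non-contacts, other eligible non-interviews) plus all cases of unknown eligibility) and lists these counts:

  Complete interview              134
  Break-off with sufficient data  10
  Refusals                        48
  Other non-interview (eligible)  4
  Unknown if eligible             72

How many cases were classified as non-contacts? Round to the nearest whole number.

Top: 134 + 10 + 48 + 4 = 196
CON1 = 196 / D = 0.690
D = 196 / 0.690 = 284.1
Other denominator terms total 268
non-contacts = 284.1 − 268 ≈ 16

16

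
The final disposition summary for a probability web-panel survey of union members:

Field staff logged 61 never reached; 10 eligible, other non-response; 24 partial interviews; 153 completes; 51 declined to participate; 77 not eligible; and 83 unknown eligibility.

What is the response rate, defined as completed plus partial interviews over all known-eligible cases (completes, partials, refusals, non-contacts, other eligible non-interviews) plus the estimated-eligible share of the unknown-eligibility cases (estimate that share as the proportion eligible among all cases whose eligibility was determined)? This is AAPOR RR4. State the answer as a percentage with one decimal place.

Numerator: 153 + 24 = 177
Known eligible: 153 + 24 + 51 + 61 + 10 = 299
e = 299 / (299 + 77) = 299 / 376 = 0.7952
e × U: 0.7952 × 83 = 66.00
Base: 299 + 66.00 = 365.00
RR4 = 177 / 365.00 = 0.4849

48.5%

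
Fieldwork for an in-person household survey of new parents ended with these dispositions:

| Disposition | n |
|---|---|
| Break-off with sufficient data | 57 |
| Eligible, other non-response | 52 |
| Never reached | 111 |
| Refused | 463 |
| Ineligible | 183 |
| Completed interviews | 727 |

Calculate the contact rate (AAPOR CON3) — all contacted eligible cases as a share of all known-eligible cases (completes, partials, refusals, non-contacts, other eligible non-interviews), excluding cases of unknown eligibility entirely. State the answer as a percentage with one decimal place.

Top = 727 + 57 + 463 + 52 = 1299
Denominator = 727 + 57 + 463 + 111 + 52 = 1410
CON3 = 1299 / 1410 = 0.9213

92.1%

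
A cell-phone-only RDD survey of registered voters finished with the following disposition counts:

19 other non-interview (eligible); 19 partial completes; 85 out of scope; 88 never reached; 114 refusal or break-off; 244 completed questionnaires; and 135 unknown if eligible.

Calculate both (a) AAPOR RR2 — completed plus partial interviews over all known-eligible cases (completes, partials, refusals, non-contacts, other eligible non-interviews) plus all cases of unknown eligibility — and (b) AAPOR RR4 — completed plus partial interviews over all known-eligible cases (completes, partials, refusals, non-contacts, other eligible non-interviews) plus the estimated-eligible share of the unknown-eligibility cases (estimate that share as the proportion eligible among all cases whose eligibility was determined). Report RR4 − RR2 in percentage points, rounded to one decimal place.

Num = 244 + 19 = 263
Denom = 244 + 19 + 114 + 88 + 19 + 135 = 619
RR2 = 263 / 619 = 0.4249
Eligible (known) = 244 + 19 + 114 + 88 + 19 = 484
e = 484 / (484 + 85) = 484 / 569 = 0.8506
Estimated eligible among unknowns = 0.8506 × 135 = 114.83
Denom = 484 + 114.83 = 598.83
RR4 = 263 / 598.83 = 0.4392
Difference = 43.92 − 42.49 = 1.43 percentage points

1.4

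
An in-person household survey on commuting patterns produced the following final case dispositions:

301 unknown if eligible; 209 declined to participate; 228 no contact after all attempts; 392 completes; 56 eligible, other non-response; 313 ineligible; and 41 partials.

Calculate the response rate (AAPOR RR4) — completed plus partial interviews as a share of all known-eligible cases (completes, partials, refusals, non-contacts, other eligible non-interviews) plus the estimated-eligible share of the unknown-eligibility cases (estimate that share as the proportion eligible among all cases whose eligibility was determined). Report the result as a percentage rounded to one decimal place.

Num: 392 + 41 = 433
Known eligible: 392 + 41 + 209 + 228 + 56 = 926
e = 926 / (926 + 313) = 926 / 1239 = 0.7474
Estimated eligible among unknowns: 0.7474 × 301 = 224.97
Denom: 926 + 224.97 = 1150.97
RR4 = 433 / 1150.97 = 0.3762

37.6%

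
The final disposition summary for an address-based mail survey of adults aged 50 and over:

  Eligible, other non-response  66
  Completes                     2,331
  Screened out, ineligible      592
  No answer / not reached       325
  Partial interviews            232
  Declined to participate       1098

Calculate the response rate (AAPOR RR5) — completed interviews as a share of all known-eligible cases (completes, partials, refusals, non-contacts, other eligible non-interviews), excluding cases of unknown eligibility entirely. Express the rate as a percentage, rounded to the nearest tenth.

Top = 2331
Denom = 2331 + 232 + 1098 + 325 + 66 = 4052
RR5 = 2331 / 4052 = 0.5753

57.5%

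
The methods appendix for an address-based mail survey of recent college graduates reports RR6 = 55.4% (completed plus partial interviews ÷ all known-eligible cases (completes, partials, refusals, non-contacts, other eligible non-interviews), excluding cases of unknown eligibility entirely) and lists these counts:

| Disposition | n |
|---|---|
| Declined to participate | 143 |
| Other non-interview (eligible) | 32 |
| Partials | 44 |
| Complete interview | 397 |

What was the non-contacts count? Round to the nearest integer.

180

Num → 397 + 44 = 441
RR6 = 441 / D = 0.554
D = 441 / 0.554 = 796.0
Other denominator terms total 616
non-contacts = 796.0 − 616 ≈ 180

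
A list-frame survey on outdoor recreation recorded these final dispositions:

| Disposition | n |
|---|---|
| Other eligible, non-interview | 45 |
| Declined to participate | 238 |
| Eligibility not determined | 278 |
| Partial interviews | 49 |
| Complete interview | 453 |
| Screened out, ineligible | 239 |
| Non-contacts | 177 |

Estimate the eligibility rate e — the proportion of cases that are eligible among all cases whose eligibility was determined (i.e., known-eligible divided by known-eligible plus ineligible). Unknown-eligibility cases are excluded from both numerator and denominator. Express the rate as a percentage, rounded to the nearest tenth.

Eligible (known) → 453 + 49 + 238 + 177 + 45 = 962
e = 962 / (962 + 239) = 962 / 1201 = 0.8010

80.1%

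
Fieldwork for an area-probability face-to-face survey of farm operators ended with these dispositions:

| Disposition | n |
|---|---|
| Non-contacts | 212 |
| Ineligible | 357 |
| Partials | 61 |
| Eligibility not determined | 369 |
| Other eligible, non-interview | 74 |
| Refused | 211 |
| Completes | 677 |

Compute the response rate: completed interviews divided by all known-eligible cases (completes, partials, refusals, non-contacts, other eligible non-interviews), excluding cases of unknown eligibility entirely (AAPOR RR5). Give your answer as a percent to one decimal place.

Num → 677
Denom → 677 + 61 + 211 + 212 + 74 = 1235
RR5 = 677 / 1235 = 0.5482

54.8%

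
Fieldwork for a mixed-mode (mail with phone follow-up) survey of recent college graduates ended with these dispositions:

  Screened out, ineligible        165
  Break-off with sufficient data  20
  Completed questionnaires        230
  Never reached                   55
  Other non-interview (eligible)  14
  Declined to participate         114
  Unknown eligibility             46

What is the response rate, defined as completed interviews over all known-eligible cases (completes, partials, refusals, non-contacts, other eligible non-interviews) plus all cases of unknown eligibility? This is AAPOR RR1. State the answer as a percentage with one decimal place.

Top → 230
Denominator → 230 + 20 + 114 + 55 + 14 + 46 = 479
RR1 = 230 / 479 = 0.4802

48.0%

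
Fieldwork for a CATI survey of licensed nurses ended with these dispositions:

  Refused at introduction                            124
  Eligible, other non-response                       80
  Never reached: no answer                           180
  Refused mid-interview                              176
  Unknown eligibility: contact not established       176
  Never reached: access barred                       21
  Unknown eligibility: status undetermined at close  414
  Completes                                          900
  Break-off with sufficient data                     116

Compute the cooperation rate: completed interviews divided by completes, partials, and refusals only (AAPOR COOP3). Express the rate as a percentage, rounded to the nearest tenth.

68.4%

Refusals = 124 + 176 = 300
No answer / not reached = 180 + 21 = 201
Eligibility not determined = 176 + 414 = 590
Numerator → 900
Denom → 900 + 116 + 300 = 1316
COOP3 = 900 / 1316 = 0.6839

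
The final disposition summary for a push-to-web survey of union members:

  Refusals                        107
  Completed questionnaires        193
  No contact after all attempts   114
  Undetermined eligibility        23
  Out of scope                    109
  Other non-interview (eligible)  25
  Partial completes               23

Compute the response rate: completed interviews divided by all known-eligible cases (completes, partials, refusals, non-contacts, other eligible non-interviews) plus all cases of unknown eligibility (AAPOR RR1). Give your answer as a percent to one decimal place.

Top → 193
Denominator → 193 + 23 + 107 + 114 + 25 + 23 = 485
RR1 = 193 / 485 = 0.3979

39.8%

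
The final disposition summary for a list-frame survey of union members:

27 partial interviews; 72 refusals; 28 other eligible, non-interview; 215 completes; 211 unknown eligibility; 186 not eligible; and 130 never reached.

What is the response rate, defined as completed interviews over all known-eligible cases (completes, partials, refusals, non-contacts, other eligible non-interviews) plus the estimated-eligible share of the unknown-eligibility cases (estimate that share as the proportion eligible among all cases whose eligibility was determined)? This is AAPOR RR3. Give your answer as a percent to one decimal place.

34.5%

Numerator = 215
Eligible (known) = 215 + 27 + 72 + 130 + 28 = 472
e = 472 / (472 + 186) = 472 / 658 = 0.7173
Eligible share of unknowns = 0.7173 × 211 = 151.35
Denom = 472 + 151.35 = 623.35
RR3 = 215 / 623.35 = 0.3449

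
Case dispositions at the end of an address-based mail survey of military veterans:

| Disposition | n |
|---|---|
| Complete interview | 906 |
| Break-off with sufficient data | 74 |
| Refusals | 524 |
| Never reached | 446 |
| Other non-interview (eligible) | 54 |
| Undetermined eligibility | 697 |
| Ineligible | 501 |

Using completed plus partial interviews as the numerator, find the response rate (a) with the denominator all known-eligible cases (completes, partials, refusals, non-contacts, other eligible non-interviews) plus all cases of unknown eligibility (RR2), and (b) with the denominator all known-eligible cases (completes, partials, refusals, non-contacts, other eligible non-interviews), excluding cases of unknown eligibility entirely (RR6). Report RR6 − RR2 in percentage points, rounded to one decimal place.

Top → 906 + 74 = 980
Denominator → 906 + 74 + 524 + 446 + 54 + 697 = 2701
RR2 = 980 / 2701 = 0.3628
Denominator → 906 + 74 + 524 + 446 + 54 = 2004
RR6 = 980 / 2004 = 0.4890
Difference = 48.90 − 36.28 = 12.62 percentage points

12.6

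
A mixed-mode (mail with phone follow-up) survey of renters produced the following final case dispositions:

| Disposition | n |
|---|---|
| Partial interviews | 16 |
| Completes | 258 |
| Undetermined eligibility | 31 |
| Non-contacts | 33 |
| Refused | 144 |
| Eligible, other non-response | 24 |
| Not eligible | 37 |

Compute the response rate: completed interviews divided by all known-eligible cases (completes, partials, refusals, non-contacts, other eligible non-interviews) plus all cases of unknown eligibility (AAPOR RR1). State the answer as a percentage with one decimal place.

Top → 258
Base → 258 + 16 + 144 + 33 + 24 + 31 = 506
RR1 = 258 / 506 = 0.5099

51.0%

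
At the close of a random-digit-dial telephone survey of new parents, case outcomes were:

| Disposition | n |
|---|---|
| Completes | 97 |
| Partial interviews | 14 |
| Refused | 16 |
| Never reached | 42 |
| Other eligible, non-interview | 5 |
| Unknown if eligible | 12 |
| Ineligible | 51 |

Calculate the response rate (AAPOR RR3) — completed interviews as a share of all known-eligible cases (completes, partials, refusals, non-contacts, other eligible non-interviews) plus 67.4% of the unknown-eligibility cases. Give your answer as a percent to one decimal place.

53.3%

Top → 97
Eligible (known) → 97 + 14 + 16 + 42 + 5 = 174
e × U → 0.6740 × 12 = 8.09
Base → 174 + 8.09 = 182.09
RR3 = 97 / 182.09 = 0.5327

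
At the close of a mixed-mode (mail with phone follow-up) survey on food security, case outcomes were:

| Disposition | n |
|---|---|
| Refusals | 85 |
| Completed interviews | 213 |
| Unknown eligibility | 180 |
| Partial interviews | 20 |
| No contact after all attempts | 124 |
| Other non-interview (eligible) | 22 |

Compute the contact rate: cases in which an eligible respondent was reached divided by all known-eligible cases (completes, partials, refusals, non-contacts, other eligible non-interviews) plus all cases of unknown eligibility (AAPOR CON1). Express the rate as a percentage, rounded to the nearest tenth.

Top: 213 + 20 + 85 + 22 = 340
Base: 213 + 20 + 85 + 124 + 22 + 180 = 644
CON1 = 340 / 644 = 0.5280

52.8%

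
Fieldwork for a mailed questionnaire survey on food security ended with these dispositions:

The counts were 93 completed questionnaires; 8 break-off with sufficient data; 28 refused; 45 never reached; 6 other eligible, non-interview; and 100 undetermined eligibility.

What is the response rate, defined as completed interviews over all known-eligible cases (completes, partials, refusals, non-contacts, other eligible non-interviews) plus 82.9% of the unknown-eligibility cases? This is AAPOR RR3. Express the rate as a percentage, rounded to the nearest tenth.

Top: 93
Determined eligible: 93 + 8 + 28 + 45 + 6 = 180
Eligible share of unknowns: 0.8290 × 100 = 82.90
Denominator: 180 + 82.90 = 262.90
RR3 = 93 / 262.90 = 0.3537

35.4%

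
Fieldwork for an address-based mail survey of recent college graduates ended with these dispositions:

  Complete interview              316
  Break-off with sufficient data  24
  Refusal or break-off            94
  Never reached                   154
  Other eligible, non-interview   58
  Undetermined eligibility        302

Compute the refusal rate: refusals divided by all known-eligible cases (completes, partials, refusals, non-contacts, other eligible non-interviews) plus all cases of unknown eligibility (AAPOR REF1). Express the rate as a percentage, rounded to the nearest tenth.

Num = 94
Denominator = 316 + 24 + 94 + 154 + 58 + 302 = 948
REF1 = 94 / 948 = 0.0992

9.9%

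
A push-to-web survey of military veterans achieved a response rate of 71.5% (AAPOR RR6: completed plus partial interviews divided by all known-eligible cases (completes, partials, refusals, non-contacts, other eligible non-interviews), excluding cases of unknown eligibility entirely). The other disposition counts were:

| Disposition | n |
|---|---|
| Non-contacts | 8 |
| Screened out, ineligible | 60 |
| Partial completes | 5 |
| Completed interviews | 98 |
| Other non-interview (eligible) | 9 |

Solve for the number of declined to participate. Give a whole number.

Num: 98 + 5 = 103
RR6 = 103 / D = 0.715
D = 103 / 0.715 = 144.1
Rest of base = 120
declined to participate = 144.1 − 120 ≈ 24

24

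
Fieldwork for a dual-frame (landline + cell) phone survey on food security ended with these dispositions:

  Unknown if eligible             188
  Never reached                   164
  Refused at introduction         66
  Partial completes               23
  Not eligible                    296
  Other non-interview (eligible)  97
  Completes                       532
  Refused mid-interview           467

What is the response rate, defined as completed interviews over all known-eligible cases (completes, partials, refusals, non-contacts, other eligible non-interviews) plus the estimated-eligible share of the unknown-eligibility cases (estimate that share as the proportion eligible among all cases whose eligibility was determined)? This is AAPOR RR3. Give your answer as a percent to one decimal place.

Refusal or break-off = 66 + 467 = 533
Numerator → 532
Eligible (known) → 532 + 23 + 533 + 164 + 97 = 1349
e = 1349 / (1349 + 296) = 1349 / 1645 = 0.8201
e × U → 0.8201 × 188 = 154.18
Base → 1349 + 154.18 = 1503.18
RR3 = 532 / 1503.18 = 0.3539

35.4%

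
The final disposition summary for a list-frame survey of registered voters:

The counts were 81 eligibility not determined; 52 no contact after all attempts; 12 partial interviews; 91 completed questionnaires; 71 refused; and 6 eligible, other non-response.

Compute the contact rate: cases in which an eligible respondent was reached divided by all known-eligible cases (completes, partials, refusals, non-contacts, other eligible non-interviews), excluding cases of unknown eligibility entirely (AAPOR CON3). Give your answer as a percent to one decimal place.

77.6%

Top = 91 + 12 + 71 + 6 = 180
Denominator = 91 + 12 + 71 + 52 + 6 = 232
CON3 = 180 / 232 = 0.7759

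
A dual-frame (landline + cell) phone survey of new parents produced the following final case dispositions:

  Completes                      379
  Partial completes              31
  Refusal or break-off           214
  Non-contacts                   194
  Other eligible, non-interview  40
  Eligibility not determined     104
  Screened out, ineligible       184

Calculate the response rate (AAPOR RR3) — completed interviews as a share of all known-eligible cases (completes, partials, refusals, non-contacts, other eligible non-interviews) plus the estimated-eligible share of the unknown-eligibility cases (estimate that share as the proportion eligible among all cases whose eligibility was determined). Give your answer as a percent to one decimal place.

Numerator: 379
Eligible (known): 379 + 31 + 214 + 194 + 40 = 858
e = 858 / (858 + 184) = 858 / 1042 = 0.8234
Estimated eligible among unknowns: 0.8234 × 104 = 85.63
Denominator: 858 + 85.63 = 943.63
RR3 = 379 / 943.63 = 0.4016

40.2%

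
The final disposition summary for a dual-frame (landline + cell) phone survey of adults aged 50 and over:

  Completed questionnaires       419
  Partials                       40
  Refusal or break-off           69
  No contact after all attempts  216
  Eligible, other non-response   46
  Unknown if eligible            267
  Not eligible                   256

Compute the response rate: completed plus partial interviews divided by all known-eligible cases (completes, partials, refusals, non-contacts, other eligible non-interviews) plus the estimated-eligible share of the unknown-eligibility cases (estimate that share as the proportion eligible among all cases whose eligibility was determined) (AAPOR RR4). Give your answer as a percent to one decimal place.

Numerator = 419 + 40 = 459
Eligible (known) = 419 + 40 + 69 + 216 + 46 = 790
e = 790 / (790 + 256) = 790 / 1046 = 0.7553
e × U = 0.7553 × 267 = 201.67
Base = 790 + 201.67 = 991.67
RR4 = 459 / 991.67 = 0.4629

46.3%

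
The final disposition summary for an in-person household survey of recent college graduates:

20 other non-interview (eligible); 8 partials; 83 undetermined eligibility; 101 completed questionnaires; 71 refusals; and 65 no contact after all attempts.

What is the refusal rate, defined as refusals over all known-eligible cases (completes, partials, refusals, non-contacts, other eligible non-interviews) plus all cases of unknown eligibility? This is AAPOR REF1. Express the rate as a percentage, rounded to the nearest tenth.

Num: 71
Denominator: 101 + 8 + 71 + 65 + 20 + 83 = 348
REF1 = 71 / 348 = 0.2040

20.4%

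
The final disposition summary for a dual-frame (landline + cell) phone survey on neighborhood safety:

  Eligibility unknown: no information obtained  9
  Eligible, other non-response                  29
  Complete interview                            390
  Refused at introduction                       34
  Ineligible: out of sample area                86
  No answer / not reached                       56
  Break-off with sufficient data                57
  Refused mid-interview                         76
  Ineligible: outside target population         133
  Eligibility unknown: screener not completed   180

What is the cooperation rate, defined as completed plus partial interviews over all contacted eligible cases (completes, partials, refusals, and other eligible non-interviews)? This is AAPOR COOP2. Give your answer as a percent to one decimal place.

76.3%

Declined to participate = 34 + 76 = 110
Eligibility not determined = 180 + 9 = 189
Screened out, ineligible = 133 + 86 = 219
Numerator: 390 + 57 = 447
Denominator: 390 + 57 + 110 + 29 = 586
COOP2 = 447 / 586 = 0.7628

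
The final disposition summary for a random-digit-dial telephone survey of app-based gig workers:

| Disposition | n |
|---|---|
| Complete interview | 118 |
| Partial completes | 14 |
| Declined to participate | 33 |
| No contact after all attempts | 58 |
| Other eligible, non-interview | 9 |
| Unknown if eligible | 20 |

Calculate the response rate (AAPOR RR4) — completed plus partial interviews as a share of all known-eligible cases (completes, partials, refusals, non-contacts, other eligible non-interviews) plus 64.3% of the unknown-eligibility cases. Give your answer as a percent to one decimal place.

53.9%

Numerator = 118 + 14 = 132
Known eligible = 118 + 14 + 33 + 58 + 9 = 232
e × U = 0.6430 × 20 = 12.86
Base = 232 + 12.86 = 244.86
RR4 = 132 / 244.86 = 0.5391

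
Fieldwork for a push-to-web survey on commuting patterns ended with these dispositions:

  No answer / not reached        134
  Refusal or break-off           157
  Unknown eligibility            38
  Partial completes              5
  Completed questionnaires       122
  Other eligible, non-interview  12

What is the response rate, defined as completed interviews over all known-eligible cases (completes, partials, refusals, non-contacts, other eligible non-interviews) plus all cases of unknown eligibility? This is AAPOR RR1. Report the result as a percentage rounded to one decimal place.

Top → 122
Denominator → 122 + 5 + 157 + 134 + 12 + 38 = 468
RR1 = 122 / 468 = 0.2607

26.1%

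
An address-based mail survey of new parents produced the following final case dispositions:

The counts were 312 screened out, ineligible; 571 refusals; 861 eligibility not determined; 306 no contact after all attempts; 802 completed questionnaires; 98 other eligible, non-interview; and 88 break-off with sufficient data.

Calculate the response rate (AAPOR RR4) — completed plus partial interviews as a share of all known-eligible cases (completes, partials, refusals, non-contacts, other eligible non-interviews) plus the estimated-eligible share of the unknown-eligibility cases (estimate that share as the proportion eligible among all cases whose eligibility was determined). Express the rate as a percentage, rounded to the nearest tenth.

34.2%

Num → 802 + 88 = 890
Eligible (known) → 802 + 88 + 571 + 306 + 98 = 1865
e = 1865 / (1865 + 312) = 1865 / 2177 = 0.8567
e × U → 0.8567 × 861 = 737.62
Denominator → 1865 + 737.62 = 2602.62
RR4 = 890 / 2602.62 = 0.3420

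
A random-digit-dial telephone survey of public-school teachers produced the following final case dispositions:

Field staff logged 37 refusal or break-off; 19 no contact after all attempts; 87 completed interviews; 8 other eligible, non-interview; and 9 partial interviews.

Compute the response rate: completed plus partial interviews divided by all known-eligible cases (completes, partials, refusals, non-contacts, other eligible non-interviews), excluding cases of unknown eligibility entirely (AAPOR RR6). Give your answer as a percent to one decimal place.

60.0%

Num = 87 + 9 = 96
Base = 87 + 9 + 37 + 19 + 8 = 160
RR6 = 96 / 160 = 0.6000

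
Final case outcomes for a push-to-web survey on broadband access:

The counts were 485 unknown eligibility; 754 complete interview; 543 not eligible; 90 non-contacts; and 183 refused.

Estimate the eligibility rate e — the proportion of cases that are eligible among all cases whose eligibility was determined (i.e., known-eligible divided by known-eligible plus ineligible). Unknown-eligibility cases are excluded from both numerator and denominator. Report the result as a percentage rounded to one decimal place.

65.4%

Determined eligible = 754 + 183 + 90 = 1027
e = 1027 / (1027 + 543) = 1027 / 1570 = 0.6541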